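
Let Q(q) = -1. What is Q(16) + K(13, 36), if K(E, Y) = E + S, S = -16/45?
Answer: 524/45 ≈ 11.644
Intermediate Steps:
S = -16/45 (S = -16*1/45 = -16/45 ≈ -0.35556)
K(E, Y) = -16/45 + E (K(E, Y) = E - 16/45 = -16/45 + E)
Q(16) + K(13, 36) = -1 + (-16/45 + 13) = -1 + 569/45 = 524/45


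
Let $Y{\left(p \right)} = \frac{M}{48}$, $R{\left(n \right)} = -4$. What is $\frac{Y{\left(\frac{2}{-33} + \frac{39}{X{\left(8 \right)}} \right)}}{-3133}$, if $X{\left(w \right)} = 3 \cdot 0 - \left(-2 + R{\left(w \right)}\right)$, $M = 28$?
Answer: $- \frac{7}{37596} \approx -0.00018619$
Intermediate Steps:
$X{\left(w \right)} = 6$ ($X{\left(w \right)} = 3 \cdot 0 + \left(2 - -4\right) = 0 + \left(2 + 4\right) = 0 + 6 = 6$)
$Y{\left(p \right)} = \frac{7}{12}$ ($Y{\left(p \right)} = \frac{28}{48} = 28 \cdot \frac{1}{48} = \frac{7}{12}$)
$\frac{Y{\left(\frac{2}{-33} + \frac{39}{X{\left(8 \right)}} \right)}}{-3133} = \frac{7}{12 \left(-3133\right)} = \frac{7}{12} \left(- \frac{1}{3133}\right) = - \frac{7}{37596}$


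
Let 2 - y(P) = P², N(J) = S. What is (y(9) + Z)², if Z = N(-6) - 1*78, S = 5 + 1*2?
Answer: 22500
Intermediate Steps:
S = 7 (S = 5 + 2 = 7)
N(J) = 7
Z = -71 (Z = 7 - 1*78 = 7 - 78 = -71)
y(P) = 2 - P²
(y(9) + Z)² = ((2 - 1*9²) - 71)² = ((2 - 1*81) - 71)² = ((2 - 81) - 71)² = (-79 - 71)² = (-150)² = 22500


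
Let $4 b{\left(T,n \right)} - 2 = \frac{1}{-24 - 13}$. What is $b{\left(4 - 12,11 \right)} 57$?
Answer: $\frac{4161}{148} \approx 28.115$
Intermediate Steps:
$b{\left(T,n \right)} = \frac{73}{148}$ ($b{\left(T,n \right)} = \frac{1}{2} + \frac{1}{4 \left(-24 - 13\right)} = \frac{1}{2} + \frac{1}{4 \left(-37\right)} = \frac{1}{2} + \frac{1}{4} \left(- \frac{1}{37}\right) = \frac{1}{2} - \frac{1}{148} = \frac{73}{148}$)
$b{\left(4 - 12,11 \right)} 57 = \frac{73}{148} \cdot 57 = \frac{4161}{148}$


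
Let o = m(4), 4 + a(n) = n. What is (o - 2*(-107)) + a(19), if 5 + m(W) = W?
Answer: 228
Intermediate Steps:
m(W) = -5 + W
a(n) = -4 + n
o = -1 (o = -5 + 4 = -1)
(o - 2*(-107)) + a(19) = (-1 - 2*(-107)) + (-4 + 19) = (-1 + 214) + 15 = 213 + 15 = 228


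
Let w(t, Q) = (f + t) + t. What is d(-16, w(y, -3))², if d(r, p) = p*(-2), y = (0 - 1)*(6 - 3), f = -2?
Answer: 256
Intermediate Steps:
y = -3 (y = -1*3 = -3)
w(t, Q) = -2 + 2*t (w(t, Q) = (-2 + t) + t = -2 + 2*t)
d(r, p) = -2*p
d(-16, w(y, -3))² = (-2*(-2 + 2*(-3)))² = (-2*(-2 - 6))² = (-2*(-8))² = 16² = 256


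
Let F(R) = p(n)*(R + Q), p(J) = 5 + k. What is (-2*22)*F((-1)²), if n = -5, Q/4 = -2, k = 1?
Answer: 1848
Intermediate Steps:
Q = -8 (Q = 4*(-2) = -8)
p(J) = 6 (p(J) = 5 + 1 = 6)
F(R) = -48 + 6*R (F(R) = 6*(R - 8) = 6*(-8 + R) = -48 + 6*R)
(-2*22)*F((-1)²) = (-2*22)*(-48 + 6*(-1)²) = -44*(-48 + 6*1) = -44*(-48 + 6) = -44*(-42) = 1848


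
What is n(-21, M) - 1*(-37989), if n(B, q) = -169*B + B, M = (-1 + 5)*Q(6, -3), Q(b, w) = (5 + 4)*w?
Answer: 41517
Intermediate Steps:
Q(b, w) = 9*w
M = -108 (M = (-1 + 5)*(9*(-3)) = 4*(-27) = -108)
n(B, q) = -168*B
n(-21, M) - 1*(-37989) = -168*(-21) - 1*(-37989) = 3528 + 37989 = 41517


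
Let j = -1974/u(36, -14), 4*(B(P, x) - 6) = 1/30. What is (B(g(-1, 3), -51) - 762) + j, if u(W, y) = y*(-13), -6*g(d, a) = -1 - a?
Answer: -1196267/1560 ≈ -766.84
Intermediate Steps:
g(d, a) = ⅙ + a/6 (g(d, a) = -(-1 - a)/6 = ⅙ + a/6)
u(W, y) = -13*y
B(P, x) = 721/120 (B(P, x) = 6 + (¼)/30 = 6 + (¼)*(1/30) = 6 + 1/120 = 721/120)
j = -141/13 (j = -1974/((-13*(-14))) = -1974/182 = -1974*1/182 = -141/13 ≈ -10.846)
(B(g(-1, 3), -51) - 762) + j = (721/120 - 762) - 141/13 = -90719/120 - 141/13 = -1196267/1560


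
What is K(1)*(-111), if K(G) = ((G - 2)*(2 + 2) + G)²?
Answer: -999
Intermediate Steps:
K(G) = (-8 + 5*G)² (K(G) = ((-2 + G)*4 + G)² = ((-8 + 4*G) + G)² = (-8 + 5*G)²)
K(1)*(-111) = (-8 + 5*1)²*(-111) = (-8 + 5)²*(-111) = (-3)²*(-111) = 9*(-111) = -999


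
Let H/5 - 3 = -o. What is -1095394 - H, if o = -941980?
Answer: -5805309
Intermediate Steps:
H = 4709915 (H = 15 + 5*(-1*(-941980)) = 15 + 5*941980 = 15 + 4709900 = 4709915)
-1095394 - H = -1095394 - 1*4709915 = -1095394 - 4709915 = -5805309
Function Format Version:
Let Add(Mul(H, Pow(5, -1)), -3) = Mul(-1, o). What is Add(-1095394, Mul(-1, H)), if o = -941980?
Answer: -5805309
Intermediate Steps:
H = 4709915 (H = Add(15, Mul(5, Mul(-1, -941980))) = Add(15, Mul(5, 941980)) = Add(15, 4709900) = 4709915)
Add(-1095394, Mul(-1, H)) = Add(-1095394, Mul(-1, 4709915)) = Add(-1095394, -4709915) = -5805309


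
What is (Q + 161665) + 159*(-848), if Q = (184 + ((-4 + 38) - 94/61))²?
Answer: 274191209/3721 ≈ 73688.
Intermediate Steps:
Q = 174345616/3721 (Q = (184 + (34 - 94*1/61))² = (184 + (34 - 94/61))² = (184 + 1980/61)² = (13204/61)² = 174345616/3721 ≈ 46855.)
(Q + 161665) + 159*(-848) = (174345616/3721 + 161665) + 159*(-848) = 775901081/3721 - 134832 = 274191209/3721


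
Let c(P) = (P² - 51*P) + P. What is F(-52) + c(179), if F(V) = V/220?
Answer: 1269992/55 ≈ 23091.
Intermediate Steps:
F(V) = V/220 (F(V) = V*(1/220) = V/220)
c(P) = P² - 50*P
F(-52) + c(179) = (1/220)*(-52) + 179*(-50 + 179) = -13/55 + 179*129 = -13/55 + 23091 = 1269992/55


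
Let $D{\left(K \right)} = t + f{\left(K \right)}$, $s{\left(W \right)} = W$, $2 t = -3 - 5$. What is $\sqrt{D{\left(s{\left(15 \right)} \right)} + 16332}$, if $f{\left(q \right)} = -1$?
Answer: $\sqrt{16327} \approx 127.78$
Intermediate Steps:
$t = -4$ ($t = \frac{-3 - 5}{2} = \frac{1}{2} \left(-8\right) = -4$)
$D{\left(K \right)} = -5$ ($D{\left(K \right)} = -4 - 1 = -5$)
$\sqrt{D{\left(s{\left(15 \right)} \right)} + 16332} = \sqrt{-5 + 16332} = \sqrt{16327}$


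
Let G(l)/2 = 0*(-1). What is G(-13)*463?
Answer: 0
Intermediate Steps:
G(l) = 0 (G(l) = 2*(0*(-1)) = 2*0 = 0)
G(-13)*463 = 0*463 = 0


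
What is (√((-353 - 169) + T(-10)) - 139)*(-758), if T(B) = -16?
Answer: 105362 - 758*I*√538 ≈ 1.0536e+5 - 17582.0*I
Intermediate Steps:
(√((-353 - 169) + T(-10)) - 139)*(-758) = (√((-353 - 169) - 16) - 139)*(-758) = (√(-522 - 16) - 139)*(-758) = (√(-538) - 139)*(-758) = (I*√538 - 139)*(-758) = (-139 + I*√538)*(-758) = 105362 - 758*I*√538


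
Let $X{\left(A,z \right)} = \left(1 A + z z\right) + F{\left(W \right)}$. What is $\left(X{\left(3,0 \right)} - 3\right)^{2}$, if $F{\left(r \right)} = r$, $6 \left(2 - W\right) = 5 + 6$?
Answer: $\frac{1}{36} \approx 0.027778$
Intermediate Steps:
$W = \frac{1}{6}$ ($W = 2 - \frac{5 + 6}{6} = 2 - \frac{11}{6} = \frac{1}{6} \approx 0.16667$)
$X{\left(A,z \right)} = \frac{1}{6} + A + z^{2}$ ($X{\left(A,z \right)} = \left(1 A + z z\right) + \frac{1}{6} = \left(A + z^{2}\right) + \frac{1}{6} = \frac{1}{6} + A + z^{2}$)
$\left(X{\left(3,0 \right)} - 3\right)^{2} = \left(\left(\frac{1}{6} + 3 + 0^{2}\right) - 3\right)^{2} = \left(\left(\frac{1}{6} + 3 + 0\right) - 3\right)^{2} = \left(\frac{19}{6} - 3\right)^{2} = \left(\frac{1}{6}\right)^{2} = \frac{1}{36}$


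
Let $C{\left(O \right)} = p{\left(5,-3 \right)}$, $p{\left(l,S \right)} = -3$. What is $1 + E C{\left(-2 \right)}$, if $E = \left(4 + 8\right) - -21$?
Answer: $-98$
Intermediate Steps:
$C{\left(O \right)} = -3$
$E = 33$ ($E = 12 + 21 = 33$)
$1 + E C{\left(-2 \right)} = 1 + 33 \left(-3\right) = 1 - 99 = -98$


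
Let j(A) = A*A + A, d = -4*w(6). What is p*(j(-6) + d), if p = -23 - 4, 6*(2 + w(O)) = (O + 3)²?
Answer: 432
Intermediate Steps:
w(O) = -2 + (3 + O)²/6 (w(O) = -2 + (O + 3)²/6 = -2 + (3 + O)²/6)
d = -46 (d = -4*(-2 + (3 + 6)²/6) = -4*(-2 + (⅙)*9²) = -4*(-2 + (⅙)*81) = -4*(-2 + 27/2) = -4*23/2 = -46)
j(A) = A + A² (j(A) = A² + A = A + A²)
p = -27
p*(j(-6) + d) = -27*(-6*(1 - 6) - 46) = -27*(-6*(-5) - 46) = -27*(30 - 46) = -27*(-16) = 432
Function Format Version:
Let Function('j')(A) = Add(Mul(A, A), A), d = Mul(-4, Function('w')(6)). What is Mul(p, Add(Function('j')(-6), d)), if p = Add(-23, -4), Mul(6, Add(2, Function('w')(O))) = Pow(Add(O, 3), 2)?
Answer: 432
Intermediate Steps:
Function('w')(O) = Add(-2, Mul(Rational(1, 6), Pow(Add(3, O), 2))) (Function('w')(O) = Add(-2, Mul(Rational(1, 6), Pow(Add(O, 3), 2))) = Add(-2, Mul(Rational(1, 6), Pow(Add(3, O), 2))))
d = -46 (d = Mul(-4, Add(-2, Mul(Rational(1, 6), Pow(Add(3, 6), 2)))) = Mul(-4, Add(-2, Mul(Rational(1, 6), Pow(9, 2)))) = Mul(-4, Add(-2, Mul(Rational(1, 6), 81))) = Mul(-4, Add(-2, Rational(27, 2))) = Mul(-4, Rational(23, 2)) = -46)
Function('j')(A) = Add(A, Pow(A, 2)) (Function('j')(A) = Add(Pow(A, 2), A) = Add(A, Pow(A, 2)))
p = -27
Mul(p, Add(Function('j')(-6), d)) = Mul(-27, Add(Mul(-6, Add(1, -6)), -46)) = Mul(-27, Add(Mul(-6, -5), -46)) = Mul(-27, Add(30, -46)) = Mul(-27, -16) = 432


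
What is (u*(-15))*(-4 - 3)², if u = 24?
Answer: -17640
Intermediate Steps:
(u*(-15))*(-4 - 3)² = (24*(-15))*(-4 - 3)² = -360*(-7)² = -360*49 = -17640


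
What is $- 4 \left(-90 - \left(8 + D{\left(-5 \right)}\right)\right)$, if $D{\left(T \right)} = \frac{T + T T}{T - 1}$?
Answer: $\frac{1136}{3} \approx 378.67$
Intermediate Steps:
$D{\left(T \right)} = \frac{T + T^{2}}{-1 + T}$
$- 4 \left(-90 - \left(8 + D{\left(-5 \right)}\right)\right) = - 4 \left(-90 - \left(8 - \frac{5 \left(1 - 5\right)}{-1 - 5}\right)\right) = - 4 \left(-90 - \left(8 - 5 \frac{1}{-6} \left(-4\right)\right)\right) = - 4 \left(-90 - \left(8 - \left(- \frac{5}{6}\right) \left(-4\right)\right)\right) = - 4 \left(-90 - \frac{14}{3}\right) = \left(-4\right) \left(- \frac{284}{3}\right) = \frac{1136}{3}$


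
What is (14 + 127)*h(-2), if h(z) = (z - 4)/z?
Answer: 423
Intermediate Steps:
h(z) = (-4 + z)/z
(14 + 127)*h(-2) = (14 + 127)*((-4 - 2)/(-2)) = 141*(-1/2*(-6)) = 141*3 = 423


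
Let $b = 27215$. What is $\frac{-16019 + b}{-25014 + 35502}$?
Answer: $\frac{933}{874} \approx 1.0675$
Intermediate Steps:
$\frac{-16019 + b}{-25014 + 35502} = \frac{-16019 + 27215}{-25014 + 35502} = \frac{11196}{10488} = 11196 \cdot \frac{1}{10488} = \frac{933}{874}$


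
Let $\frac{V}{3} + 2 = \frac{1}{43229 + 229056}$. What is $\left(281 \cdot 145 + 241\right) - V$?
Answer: $\frac{11161506717}{272285} \approx 40992.0$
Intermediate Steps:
$V = - \frac{1633707}{272285}$ ($V = -6 + \frac{3}{43229 + 229056} = -6 + \frac{3}{272285} = - \frac{1633707}{272285} \approx -6.0$)
$\left(281 \cdot 145 + 241\right) - V = \left(281 \cdot 145 + 241\right) - - \frac{1633707}{272285} = \left(40745 + 241\right) + \frac{1633707}{272285} = 40986 + \frac{1633707}{272285} = \frac{11161506717}{272285}$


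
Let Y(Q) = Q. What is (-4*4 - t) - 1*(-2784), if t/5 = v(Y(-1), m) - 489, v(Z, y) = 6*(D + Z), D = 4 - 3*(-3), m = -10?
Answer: 4853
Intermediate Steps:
D = 13 (D = 4 + 9 = 13)
v(Z, y) = 78 + 6*Z (v(Z, y) = 6*(13 + Z) = 78 + 6*Z)
t = -2085 (t = 5*((78 + 6*(-1)) - 489) = 5*((78 - 6) - 489) = 5*(72 - 489) = 5*(-417) = -2085)
(-4*4 - t) - 1*(-2784) = (-4*4 - 1*(-2085)) - 1*(-2784) = (-16 + 2085) + 2784 = 2069 + 2784 = 4853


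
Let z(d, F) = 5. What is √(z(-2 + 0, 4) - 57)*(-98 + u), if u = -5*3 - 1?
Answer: -228*I*√13 ≈ -822.07*I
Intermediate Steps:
u = -16 (u = -15 - 1 = -16)
√(z(-2 + 0, 4) - 57)*(-98 + u) = √(5 - 57)*(-98 - 16) = √(-52)*(-114) = (2*I*√13)*(-114) = -228*I*√13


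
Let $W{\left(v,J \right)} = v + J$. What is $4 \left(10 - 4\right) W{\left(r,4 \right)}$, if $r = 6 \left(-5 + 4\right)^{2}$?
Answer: $240$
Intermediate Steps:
$r = 6$ ($r = 6 \left(-1\right)^{2} = 6 \cdot 1 = 6$)
$W{\left(v,J \right)} = J + v$
$4 \left(10 - 4\right) W{\left(r,4 \right)} = 4 \left(10 - 4\right) \left(4 + 6\right) = 4 \cdot 6 \cdot 10 = 24 \cdot 10 = 240$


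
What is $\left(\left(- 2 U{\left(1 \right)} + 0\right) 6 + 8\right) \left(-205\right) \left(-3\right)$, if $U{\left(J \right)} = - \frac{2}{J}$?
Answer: $19680$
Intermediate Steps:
$\left(\left(- 2 U{\left(1 \right)} + 0\right) 6 + 8\right) \left(-205\right) \left(-3\right) = \left(\left(- 2 \left(- \frac{2}{1}\right) + 0\right) 6 + 8\right) \left(-205\right) \left(-3\right) = \left(\left(- 2 \left(\left(-2\right) 1\right) + 0\right) 6 + 8\right) \left(-205\right) \left(-3\right) = \left(\left(\left(-2\right) \left(-2\right) + 0\right) 6 + 8\right) \left(-205\right) \left(-3\right) = \left(\left(4 + 0\right) 6 + 8\right) \left(-205\right) \left(-3\right) = \left(4 \cdot 6 + 8\right) \left(-205\right) \left(-3\right) = \left(24 + 8\right) \left(-205\right) \left(-3\right) = 32 \left(-205\right) \left(-3\right) = \left(-6560\right) \left(-3\right) = 19680$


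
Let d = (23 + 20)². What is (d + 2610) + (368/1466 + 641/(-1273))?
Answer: 4160497410/933109 ≈ 4458.8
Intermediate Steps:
d = 1849 (d = 43² = 1849)
(d + 2610) + (368/1466 + 641/(-1273)) = (1849 + 2610) + (368/1466 + 641/(-1273)) = 4459 + (368*(1/1466) + 641*(-1/1273)) = 4459 + (184/733 - 641/1273) = 4459 - 235621/933109 = 4160497410/933109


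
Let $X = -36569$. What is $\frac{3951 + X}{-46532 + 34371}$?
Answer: $\frac{32618}{12161} \approx 2.6822$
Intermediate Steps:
$\frac{3951 + X}{-46532 + 34371} = \frac{3951 - 36569}{-46532 + 34371} = - \frac{32618}{-12161} = \left(-32618\right) \left(- \frac{1}{12161}\right) = \frac{32618}{12161}$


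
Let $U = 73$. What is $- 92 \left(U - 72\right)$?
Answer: $-92$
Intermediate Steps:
$- 92 \left(U - 72\right) = - 92 \left(73 - 72\right) = \left(-92\right) 1 = -92$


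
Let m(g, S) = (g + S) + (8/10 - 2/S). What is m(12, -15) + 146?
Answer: 2159/15 ≈ 143.93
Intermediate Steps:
m(g, S) = 4/5 + S + g - 2/S (m(g, S) = (S + g) + (8*(1/10) - 2/S) = (S + g) + (4/5 - 2/S) = 4/5 + S + g - 2/S)
m(12, -15) + 146 = (4/5 - 15 + 12 - 2/(-15)) + 146 = (4/5 - 15 + 12 - 2*(-1/15)) + 146 = (4/5 - 15 + 12 + 2/15) + 146 = -31/15 + 146 = 2159/15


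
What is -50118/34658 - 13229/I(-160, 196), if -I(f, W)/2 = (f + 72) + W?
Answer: 223832597/3743064 ≈ 59.799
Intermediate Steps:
I(f, W) = -144 - 2*W - 2*f (I(f, W) = -2*((f + 72) + W) = -2*((72 + f) + W) = -2*(72 + W + f) = -144 - 2*W - 2*f)
-50118/34658 - 13229/I(-160, 196) = -50118/34658 - 13229/(-144 - 2*196 - 2*(-160)) = -50118*1/34658 - 13229/(-144 - 392 + 320) = -25059/17329 - 13229/(-216) = -25059/17329 - 13229*(-1/216) = -25059/17329 + 13229/216 = 223832597/3743064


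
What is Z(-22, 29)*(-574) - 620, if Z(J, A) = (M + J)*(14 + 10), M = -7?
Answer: 398884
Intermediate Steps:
Z(J, A) = -168 + 24*J (Z(J, A) = (-7 + J)*(14 + 10) = (-7 + J)*24 = -168 + 24*J)
Z(-22, 29)*(-574) - 620 = (-168 + 24*(-22))*(-574) - 620 = (-168 - 528)*(-574) - 620 = -696*(-574) - 620 = 399504 - 620 = 398884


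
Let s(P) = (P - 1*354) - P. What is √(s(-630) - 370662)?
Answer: 6*I*√10306 ≈ 609.11*I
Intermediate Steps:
s(P) = -354 (s(P) = (P - 354) - P = (-354 + P) - P = -354)
√(s(-630) - 370662) = √(-354 - 370662) = √(-371016) = 6*I*√10306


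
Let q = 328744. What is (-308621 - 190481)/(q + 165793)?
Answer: -499102/494537 ≈ -1.0092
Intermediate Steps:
(-308621 - 190481)/(q + 165793) = (-308621 - 190481)/(328744 + 165793) = -499102/494537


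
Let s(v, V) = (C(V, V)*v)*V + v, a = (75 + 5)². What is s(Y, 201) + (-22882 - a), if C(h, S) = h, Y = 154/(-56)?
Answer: -280775/2 ≈ -1.4039e+5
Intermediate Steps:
Y = -11/4 (Y = 154*(-1/56) = -11/4 ≈ -2.7500)
a = 6400 (a = 80² = 6400)
s(v, V) = v + v*V² (s(v, V) = (V*v)*V + v = v*V² + v = v + v*V²)
s(Y, 201) + (-22882 - a) = -11*(1 + 201²)/4 + (-22882 - 1*6400) = -11*(1 + 40401)/4 + (-22882 - 6400) = -11/4*40402 - 29282 = -222211/2 - 29282 = -280775/2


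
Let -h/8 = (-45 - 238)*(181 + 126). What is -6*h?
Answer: -4170288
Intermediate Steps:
h = 695048 (h = -8*(-45 - 238)*(181 + 126) = -(-2264)*307 = -8*(-86881) = 695048)
-6*h = -6*695048 = -4170288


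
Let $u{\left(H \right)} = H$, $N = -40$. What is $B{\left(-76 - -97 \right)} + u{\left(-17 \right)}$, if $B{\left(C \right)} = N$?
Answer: $-57$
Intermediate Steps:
$B{\left(C \right)} = -40$
$B{\left(-76 - -97 \right)} + u{\left(-17 \right)} = -40 - 17 = -57$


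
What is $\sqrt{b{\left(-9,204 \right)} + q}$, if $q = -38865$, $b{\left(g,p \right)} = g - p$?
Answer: $3 i \sqrt{4342} \approx 197.68 i$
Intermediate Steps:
$\sqrt{b{\left(-9,204 \right)} + q} = \sqrt{\left(-9 - 204\right) - 38865} = \sqrt{-213 - 38865} = \sqrt{-39078} = 3 i \sqrt{4342}$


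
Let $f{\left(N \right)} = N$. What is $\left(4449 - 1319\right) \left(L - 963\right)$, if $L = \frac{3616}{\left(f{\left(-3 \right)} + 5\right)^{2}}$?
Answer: $-184670$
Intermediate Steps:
$L = 904$ ($L = \frac{3616}{\left(-3 + 5\right)^{2}} = \frac{3616}{2^{2}} = \frac{3616}{4} = 3616 \cdot \frac{1}{4} = 904$)
$\left(4449 - 1319\right) \left(L - 963\right) = \left(4449 - 1319\right) \left(904 - 963\right) = 3130 \left(-59\right) = -184670$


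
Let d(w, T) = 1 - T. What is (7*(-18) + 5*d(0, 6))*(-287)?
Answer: 43337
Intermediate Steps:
(7*(-18) + 5*d(0, 6))*(-287) = (7*(-18) + 5*(1 - 1*6))*(-287) = (-126 + 5*(1 - 6))*(-287) = (-126 + 5*(-5))*(-287) = (-126 - 25)*(-287) = -151*(-287) = 43337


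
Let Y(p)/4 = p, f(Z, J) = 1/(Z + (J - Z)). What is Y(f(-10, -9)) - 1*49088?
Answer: -441796/9 ≈ -49088.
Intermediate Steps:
f(Z, J) = 1/J
Y(p) = 4*p
Y(f(-10, -9)) - 1*49088 = 4/(-9) - 1*49088 = 4*(-⅑) - 49088 = -4/9 - 49088 = -441796/9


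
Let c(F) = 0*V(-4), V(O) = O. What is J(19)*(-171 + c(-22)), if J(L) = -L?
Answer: 3249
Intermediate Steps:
c(F) = 0 (c(F) = 0*(-4) = 0)
J(19)*(-171 + c(-22)) = (-1*19)*(-171 + 0) = -19*(-171) = 3249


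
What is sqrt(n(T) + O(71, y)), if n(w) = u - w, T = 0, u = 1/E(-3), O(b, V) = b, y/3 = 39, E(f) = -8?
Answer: 9*sqrt(14)/4 ≈ 8.4187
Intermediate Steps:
y = 117 (y = 3*39 = 117)
u = -1/8 (u = 1/(-8) = -1/8 ≈ -0.12500)
n(w) = -1/8 - w
sqrt(n(T) + O(71, y)) = sqrt((-1/8 - 1*0) + 71) = sqrt((-1/8 + 0) + 71) = sqrt(-1/8 + 71) = sqrt(567/8) = 9*sqrt(14)/4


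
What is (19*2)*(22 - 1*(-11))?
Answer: 1254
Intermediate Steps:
(19*2)*(22 - 1*(-11)) = 38*(22 + 11) = 38*33 = 1254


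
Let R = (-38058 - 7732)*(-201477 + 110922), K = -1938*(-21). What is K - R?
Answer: -4146472752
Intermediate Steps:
K = 40698
R = 4146513450 (R = -45790*(-90555) = 4146513450)
K - R = 40698 - 1*4146513450 = 40698 - 4146513450 = -4146472752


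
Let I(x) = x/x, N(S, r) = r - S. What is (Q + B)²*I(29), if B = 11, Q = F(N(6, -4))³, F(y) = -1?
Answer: 100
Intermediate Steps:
I(x) = 1
Q = -1 (Q = (-1)³ = -1)
(Q + B)²*I(29) = (-1 + 11)²*1 = 10²*1 = 100*1 = 100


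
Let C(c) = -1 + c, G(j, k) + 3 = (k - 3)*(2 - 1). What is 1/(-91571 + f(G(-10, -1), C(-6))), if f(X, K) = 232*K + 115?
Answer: -1/93080 ≈ -1.0743e-5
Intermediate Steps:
G(j, k) = -6 + k (G(j, k) = -3 + (k - 3)*(2 - 1) = -3 + (-3 + k)*1 = -3 + (-3 + k) = -6 + k)
f(X, K) = 115 + 232*K
1/(-91571 + f(G(-10, -1), C(-6))) = 1/(-91571 + (115 + 232*(-1 - 6))) = 1/(-91571 + (115 + 232*(-7))) = 1/(-91571 + (115 - 1624)) = 1/(-91571 - 1509) = 1/(-93080) = -1/93080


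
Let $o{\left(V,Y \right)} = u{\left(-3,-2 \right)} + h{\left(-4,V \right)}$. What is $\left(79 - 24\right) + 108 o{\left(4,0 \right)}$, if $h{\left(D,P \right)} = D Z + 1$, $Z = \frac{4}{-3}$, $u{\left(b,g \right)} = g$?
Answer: $523$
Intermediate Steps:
$Z = - \frac{4}{3}$ ($Z = 4 \left(- \frac{1}{3}\right) = - \frac{4}{3} \approx -1.3333$)
$h{\left(D,P \right)} = 1 - \frac{4 D}{3}$ ($h{\left(D,P \right)} = D \left(- \frac{4}{3}\right) + 1 = - \frac{4 D}{3} + 1 = 1 - \frac{4 D}{3}$)
$o{\left(V,Y \right)} = \frac{13}{3}$ ($o{\left(V,Y \right)} = -2 + \left(1 - - \frac{16}{3}\right) = -2 + \left(1 + \frac{16}{3}\right) = -2 + \frac{19}{3} = \frac{13}{3}$)
$\left(79 - 24\right) + 108 o{\left(4,0 \right)} = \left(79 - 24\right) + 108 \cdot \frac{13}{3} = 55 + 468 = 523$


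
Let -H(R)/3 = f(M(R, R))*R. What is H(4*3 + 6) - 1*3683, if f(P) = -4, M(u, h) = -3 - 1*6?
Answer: -3467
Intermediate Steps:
M(u, h) = -9 (M(u, h) = -3 - 6 = -9)
H(R) = 12*R (H(R) = -(-12)*R = 12*R)
H(4*3 + 6) - 1*3683 = 12*(4*3 + 6) - 1*3683 = 12*(12 + 6) - 3683 = 12*18 - 3683 = 216 - 3683 = -3467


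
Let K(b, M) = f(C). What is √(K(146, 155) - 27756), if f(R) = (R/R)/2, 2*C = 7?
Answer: I*√111022/2 ≈ 166.6*I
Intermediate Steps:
C = 7/2 (C = (½)*7 = 7/2 ≈ 3.5000)
f(R) = ½ (f(R) = 1*(½) = ½)
K(b, M) = ½
√(K(146, 155) - 27756) = √(½ - 27756) = √(-55511/2) = I*√111022/2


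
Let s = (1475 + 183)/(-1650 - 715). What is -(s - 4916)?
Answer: 11627998/2365 ≈ 4916.7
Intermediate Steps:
s = -1658/2365 (s = 1658/(-2365) = 1658*(-1/2365) = -1658/2365 ≈ -0.70106)
-(s - 4916) = -(-1658/2365 - 4916) = -1*(-11627998/2365) = 11627998/2365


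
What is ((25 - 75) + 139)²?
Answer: 7921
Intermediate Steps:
((25 - 75) + 139)² = (-50 + 139)² = 89² = 7921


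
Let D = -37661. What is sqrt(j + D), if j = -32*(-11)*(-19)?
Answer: I*sqrt(44349) ≈ 210.59*I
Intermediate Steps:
j = -6688 (j = 352*(-19) = -6688)
sqrt(j + D) = sqrt(-6688 - 37661) = sqrt(-44349) = I*sqrt(44349)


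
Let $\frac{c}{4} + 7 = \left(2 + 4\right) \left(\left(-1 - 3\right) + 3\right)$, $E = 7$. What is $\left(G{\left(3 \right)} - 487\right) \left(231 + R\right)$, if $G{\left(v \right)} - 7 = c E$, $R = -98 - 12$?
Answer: $-102124$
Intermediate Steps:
$R = -110$ ($R = -98 - 12 = -110$)
$c = -52$ ($c = -28 + 4 \left(2 + 4\right) \left(\left(-1 - 3\right) + 3\right) = -28 + 4 \cdot 6 \left(\left(-1 - 3\right) + 3\right) = -28 + 4 \cdot 6 \left(-4 + 3\right) = -28 + 4 \cdot 6 \left(-1\right) = -28 + 4 \left(-6\right) = -28 - 24 = -52$)
$G{\left(v \right)} = -357$ ($G{\left(v \right)} = 7 - 364 = -357$)
$\left(G{\left(3 \right)} - 487\right) \left(231 + R\right) = \left(-357 - 487\right) \left(231 - 110\right) = \left(-844\right) 121 = -102124$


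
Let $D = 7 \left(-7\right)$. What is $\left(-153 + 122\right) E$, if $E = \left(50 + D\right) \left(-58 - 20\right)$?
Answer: $2418$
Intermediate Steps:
$D = -49$
$E = -78$ ($E = \left(50 - 49\right) \left(-58 - 20\right) = 1 \left(-78\right) = -78$)
$\left(-153 + 122\right) E = \left(-153 + 122\right) \left(-78\right) = \left(-31\right) \left(-78\right) = 2418$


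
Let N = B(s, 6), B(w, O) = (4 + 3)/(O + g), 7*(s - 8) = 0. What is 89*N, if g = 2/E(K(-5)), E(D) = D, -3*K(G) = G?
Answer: 3115/36 ≈ 86.528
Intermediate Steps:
s = 8 (s = 8 + (⅐)*0 = 8 + 0 = 8)
K(G) = -G/3
g = 6/5 (g = 2/((-⅓*(-5))) = 2/(5/3) = 2*(⅗) = 6/5 ≈ 1.2000)
B(w, O) = 7/(6/5 + O) (B(w, O) = (4 + 3)/(O + 6/5) = 7/(6/5 + O))
N = 35/36 (N = 35/(6 + 5*6) = 35/(6 + 30) = 35/36 ≈ 0.97222)
89*N = 89*(35/36) = 3115/36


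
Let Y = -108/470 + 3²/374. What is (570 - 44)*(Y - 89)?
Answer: -2061996533/43945 ≈ -46922.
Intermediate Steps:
Y = -18081/87890 (Y = -108*1/470 + 9*(1/374) = -54/235 + 9/374 = -18081/87890 ≈ -0.20572)
(570 - 44)*(Y - 89) = (570 - 44)*(-18081/87890 - 89) = 526*(-7840291/87890) = -2061996533/43945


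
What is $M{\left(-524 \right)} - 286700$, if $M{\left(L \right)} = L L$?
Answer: $-12124$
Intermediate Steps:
$M{\left(L \right)} = L^{2}$
$M{\left(-524 \right)} - 286700 = \left(-524\right)^{2} - 286700 = 274576 - 286700 = -12124$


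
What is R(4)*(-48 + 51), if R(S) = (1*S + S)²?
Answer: 192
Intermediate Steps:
R(S) = 4*S² (R(S) = (S + S)² = (2*S)² = 4*S²)
R(4)*(-48 + 51) = (4*4²)*(-48 + 51) = (4*16)*3 = 64*3 = 192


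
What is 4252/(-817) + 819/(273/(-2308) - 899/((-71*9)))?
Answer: 978749937736/1552663565 ≈ 630.37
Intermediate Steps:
4252/(-817) + 819/(273/(-2308) - 899/((-71*9))) = 4252*(-1/817) + 819/(273*(-1/2308) - 899/(-639)) = -4252/817 + 819/(-273/2308 - 899*(-1/639)) = -4252/817 + 819/(-273/2308 + 899/639) = -4252/817 + 819/(1900445/1474812) = -4252/817 + 819*(1474812/1900445) = -4252/817 + 1207871028/1900445 = 978749937736/1552663565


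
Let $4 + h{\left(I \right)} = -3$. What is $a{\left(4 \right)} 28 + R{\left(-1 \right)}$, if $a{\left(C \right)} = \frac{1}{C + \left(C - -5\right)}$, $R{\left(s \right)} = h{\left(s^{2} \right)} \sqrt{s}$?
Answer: $\frac{28}{13} - 7 i \approx 2.1538 - 7.0 i$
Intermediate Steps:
$h{\left(I \right)} = -7$ ($h{\left(I \right)} = -4 - 3 = -7$)
$R{\left(s \right)} = - 7 \sqrt{s}$
$a{\left(C \right)} = \frac{1}{5 + 2 C}$ ($a{\left(C \right)} = \frac{1}{C + \left(C + 5\right)} = \frac{1}{C + \left(5 + C\right)} = \frac{1}{5 + 2 C}$)
$a{\left(4 \right)} 28 + R{\left(-1 \right)} = \frac{1}{5 + 2 \cdot 4} \cdot 28 - 7 \sqrt{-1} = \frac{1}{5 + 8} \cdot 28 - 7 i = \frac{1}{13} \cdot 28 - 7 i = \frac{28}{13} - 7 i$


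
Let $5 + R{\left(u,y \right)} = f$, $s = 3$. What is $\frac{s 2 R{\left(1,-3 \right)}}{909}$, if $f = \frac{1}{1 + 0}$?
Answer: $- \frac{8}{303} \approx -0.026403$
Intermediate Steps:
$f = 1$ ($f = 1^{-1} = 1$)
$R{\left(u,y \right)} = -4$ ($R{\left(u,y \right)} = -5 + 1 = -4$)
$\frac{s 2 R{\left(1,-3 \right)}}{909} = \frac{3 \cdot 2 \left(-4\right)}{909} = 6 \left(-4\right) \frac{1}{909} = \left(-24\right) \frac{1}{909} = - \frac{8}{303}$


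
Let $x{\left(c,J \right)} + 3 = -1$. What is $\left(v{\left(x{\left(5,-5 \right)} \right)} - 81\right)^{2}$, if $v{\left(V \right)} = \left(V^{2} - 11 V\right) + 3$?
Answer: $324$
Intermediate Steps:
$x{\left(c,J \right)} = -4$ ($x{\left(c,J \right)} = -3 - 1 = -4$)
$v{\left(V \right)} = 3 + V^{2} - 11 V$
$\left(v{\left(x{\left(5,-5 \right)} \right)} - 81\right)^{2} = \left(\left(3 + \left(-4\right)^{2} - -44\right) - 81\right)^{2} = \left(\left(3 + 16 + 44\right) - 81\right)^{2} = \left(63 - 81\right)^{2} = \left(-18\right)^{2} = 324$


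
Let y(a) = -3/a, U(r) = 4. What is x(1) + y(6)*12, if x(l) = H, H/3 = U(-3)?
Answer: 6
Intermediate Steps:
H = 12 (H = 3*4 = 12)
x(l) = 12
x(1) + y(6)*12 = 12 - 3/6*12 = 12 - 3*1/6*12 = 12 - 1/2*12 = 12 - 6 = 6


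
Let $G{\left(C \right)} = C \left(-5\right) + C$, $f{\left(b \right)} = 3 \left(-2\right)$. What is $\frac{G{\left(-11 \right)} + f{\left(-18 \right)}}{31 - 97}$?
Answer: $- \frac{19}{33} \approx -0.57576$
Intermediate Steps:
$f{\left(b \right)} = -6$
$G{\left(C \right)} = - 4 C$ ($G{\left(C \right)} = - 5 C + C = - 4 C$)
$\frac{G{\left(-11 \right)} + f{\left(-18 \right)}}{31 - 97} = \frac{\left(-4\right) \left(-11\right) - 6}{31 - 97} = \frac{44 - 6}{-66} = 38 \left(- \frac{1}{66}\right) = - \frac{19}{33}$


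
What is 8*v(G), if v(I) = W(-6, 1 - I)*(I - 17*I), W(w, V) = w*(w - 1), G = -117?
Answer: 628992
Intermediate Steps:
W(w, V) = w*(-1 + w)
v(I) = -672*I (v(I) = (-6*(-1 - 6))*(I - 17*I) = (-6*(-7))*(-16*I) = 42*(-16*I) = -672*I)
8*v(G) = 8*(-672*(-117)) = 8*78624 = 628992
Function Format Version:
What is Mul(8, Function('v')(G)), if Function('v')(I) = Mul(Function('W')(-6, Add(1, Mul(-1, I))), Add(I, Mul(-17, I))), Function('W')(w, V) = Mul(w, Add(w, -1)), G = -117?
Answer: 628992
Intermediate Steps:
Function('W')(w, V) = Mul(w, Add(-1, w))
Function('v')(I) = Mul(-672, I) (Function('v')(I) = Mul(Mul(-6, Add(-1, -6)), Add(I, Mul(-17, I))) = Mul(Mul(-6, -7), Mul(-16, I)) = Mul(42, Mul(-16, I)) = Mul(-672, I))
Mul(8, Function('v')(G)) = Mul(8, Mul(-672, -117)) = Mul(8, 78624) = 628992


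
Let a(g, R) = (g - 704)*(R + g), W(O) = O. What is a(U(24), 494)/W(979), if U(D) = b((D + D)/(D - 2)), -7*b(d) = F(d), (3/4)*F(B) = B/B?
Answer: -153351560/431739 ≈ -355.19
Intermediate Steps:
F(B) = 4/3 (F(B) = 4*(B/B)/3 = (4/3)*1 = 4/3)
b(d) = -4/21 (b(d) = -⅐*4/3 = -4/21)
U(D) = -4/21
a(g, R) = (-704 + g)*(R + g)
a(U(24), 494)/W(979) = ((-4/21)² - 704*494 - 704*(-4/21) + 494*(-4/21))/979 = (16/441 - 347776 + 2816/21 - 1976/21)*(1/979) = -153351560/441*1/979 = -153351560/431739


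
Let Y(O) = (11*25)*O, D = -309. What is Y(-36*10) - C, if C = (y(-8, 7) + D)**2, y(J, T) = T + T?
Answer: -186025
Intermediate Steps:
y(J, T) = 2*T
C = 87025 (C = (2*7 - 309)**2 = (14 - 309)**2 = (-295)**2 = 87025)
Y(O) = 275*O
Y(-36*10) - C = 275*(-36*10) - 1*87025 = 275*(-360) - 87025 = -99000 - 87025 = -186025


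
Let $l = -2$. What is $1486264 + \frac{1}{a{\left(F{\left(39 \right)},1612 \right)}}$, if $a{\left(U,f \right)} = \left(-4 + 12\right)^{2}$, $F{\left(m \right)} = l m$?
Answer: $\frac{95120897}{64} \approx 1.4863 \cdot 10^{6}$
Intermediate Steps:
$F{\left(m \right)} = - 2 m$
$a{\left(U,f \right)} = 64$ ($a{\left(U,f \right)} = 8^{2} = 64$)
$1486264 + \frac{1}{a{\left(F{\left(39 \right)},1612 \right)}} = 1486264 + \frac{1}{64} = \frac{95120897}{64}$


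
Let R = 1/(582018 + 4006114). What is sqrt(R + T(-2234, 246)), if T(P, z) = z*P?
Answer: I*sqrt(2892211792672465751)/2294066 ≈ 741.33*I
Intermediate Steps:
R = 1/4588132 ≈ 2.1795e-7
T(P, z) = P*z
sqrt(R + T(-2234, 246)) = sqrt(1/4588132 - 2234*246) = sqrt(1/4588132 - 549564) = sqrt(-2521472174447/4588132) = I*sqrt(2892211792672465751)/2294066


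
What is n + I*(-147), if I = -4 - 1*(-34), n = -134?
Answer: -4544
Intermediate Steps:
I = 30 (I = -4 + 34 = 30)
n + I*(-147) = -134 + 30*(-147) = -134 - 4410 = -4544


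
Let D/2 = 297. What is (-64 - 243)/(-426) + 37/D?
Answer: 16510/21087 ≈ 0.78295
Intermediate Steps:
D = 594 (D = 2*297 = 594)
(-64 - 243)/(-426) + 37/D = (-64 - 243)/(-426) + 37/594 = -307*(-1/426) + 37*(1/594) = 307/426 + 37/594 = 16510/21087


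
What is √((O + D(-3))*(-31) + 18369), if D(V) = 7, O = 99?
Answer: √15083 ≈ 122.81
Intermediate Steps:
√((O + D(-3))*(-31) + 18369) = √((99 + 7)*(-31) + 18369) = √(106*(-31) + 18369) = √(-3286 + 18369) = √15083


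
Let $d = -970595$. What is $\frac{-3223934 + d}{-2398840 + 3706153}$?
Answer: $- \frac{4194529}{1307313} \approx -3.2085$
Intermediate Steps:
$\frac{-3223934 + d}{-2398840 + 3706153} = \frac{-3223934 - 970595}{-2398840 + 3706153} = - \frac{4194529}{1307313}$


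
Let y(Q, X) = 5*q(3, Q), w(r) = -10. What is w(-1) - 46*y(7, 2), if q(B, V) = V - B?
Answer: -930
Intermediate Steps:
y(Q, X) = -15 + 5*Q (y(Q, X) = 5*(Q - 1*3) = 5*(Q - 3) = 5*(-3 + Q) = -15 + 5*Q)
w(-1) - 46*y(7, 2) = -10 - 46*(-15 + 5*7) = -10 - 46*(-15 + 35) = -10 - 46*20 = -10 - 920 = -930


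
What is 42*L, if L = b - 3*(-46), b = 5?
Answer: 6006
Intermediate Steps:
L = 143 (L = 5 - 3*(-46) = 5 + 138 = 143)
42*L = 42*143 = 6006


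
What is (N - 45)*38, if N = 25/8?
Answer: -6365/4 ≈ -1591.3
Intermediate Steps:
N = 25/8 (N = 25*(⅛) = 25/8 ≈ 3.1250)
(N - 45)*38 = (25/8 - 45)*38 = -335/8*38 = -6365/4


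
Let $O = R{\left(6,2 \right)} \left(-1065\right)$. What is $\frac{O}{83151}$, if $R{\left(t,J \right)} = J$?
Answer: $- \frac{710}{27717} \approx -0.025616$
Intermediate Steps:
$O = -2130$ ($O = 2 \left(-1065\right) = -2130$)
$\frac{O}{83151} = - \frac{2130}{83151} = \left(-2130\right) \frac{1}{83151} = - \frac{710}{27717}$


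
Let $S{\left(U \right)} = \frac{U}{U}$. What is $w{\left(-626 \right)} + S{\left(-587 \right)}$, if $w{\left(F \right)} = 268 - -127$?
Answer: $396$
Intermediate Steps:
$S{\left(U \right)} = 1$
$w{\left(F \right)} = 395$ ($w{\left(F \right)} = 268 + 127 = 395$)
$w{\left(-626 \right)} + S{\left(-587 \right)} = 395 + 1 = 396$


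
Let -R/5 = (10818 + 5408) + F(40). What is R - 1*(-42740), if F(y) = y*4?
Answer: -39190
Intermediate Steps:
F(y) = 4*y
R = -81930 (R = -5*((10818 + 5408) + 4*40) = -5*(16226 + 160) = -5*16386 = -81930)
R - 1*(-42740) = -81930 - 1*(-42740) = -81930 + 42740 = -39190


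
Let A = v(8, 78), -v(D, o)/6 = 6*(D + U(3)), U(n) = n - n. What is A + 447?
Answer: 159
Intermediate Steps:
U(n) = 0
v(D, o) = -36*D (v(D, o) = -36*(D + 0) = -36*D)
A = -288 (A = -36*8 = -288)
A + 447 = -288 + 447 = 159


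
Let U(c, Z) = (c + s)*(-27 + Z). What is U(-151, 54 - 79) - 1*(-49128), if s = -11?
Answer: 57552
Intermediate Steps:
U(c, Z) = (-27 + Z)*(-11 + c) (U(c, Z) = (c - 11)*(-27 + Z) = (-11 + c)*(-27 + Z) = (-27 + Z)*(-11 + c))
U(-151, 54 - 79) - 1*(-49128) = (297 - 27*(-151) - 11*(54 - 79) + (54 - 79)*(-151)) - 1*(-49128) = (297 + 4077 - 11*(-25) - 25*(-151)) + 49128 = (297 + 4077 + 275 + 3775) + 49128 = 8424 + 49128 = 57552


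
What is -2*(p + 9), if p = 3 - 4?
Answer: -16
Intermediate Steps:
p = -1
-2*(p + 9) = -2*(-1 + 9) = -2*8 = -16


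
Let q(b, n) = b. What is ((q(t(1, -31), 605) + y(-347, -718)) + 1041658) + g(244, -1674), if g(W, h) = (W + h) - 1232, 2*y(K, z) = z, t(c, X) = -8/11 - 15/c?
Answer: 11424834/11 ≈ 1.0386e+6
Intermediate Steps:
t(c, X) = -8/11 - 15/c (t(c, X) = -8*1/11 - 15/c = -8/11 - 15/c)
y(K, z) = z/2
g(W, h) = -1232 + W + h
((q(t(1, -31), 605) + y(-347, -718)) + 1041658) + g(244, -1674) = (((-8/11 - 15/1) + (½)*(-718)) + 1041658) + (-1232 + 244 - 1674) = (((-8/11 - 15*1) - 359) + 1041658) - 2662 = (((-8/11 - 15) - 359) + 1041658) - 2662 = ((-173/11 - 359) + 1041658) - 2662 = (-4122/11 + 1041658) - 2662 = 11454116/11 - 2662 = 11424834/11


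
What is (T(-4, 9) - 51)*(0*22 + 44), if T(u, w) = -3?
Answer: -2376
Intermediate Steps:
(T(-4, 9) - 51)*(0*22 + 44) = (-3 - 51)*(0*22 + 44) = -54*(0 + 44) = -54*44 = -2376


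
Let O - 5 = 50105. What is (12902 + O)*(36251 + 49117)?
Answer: 5379208416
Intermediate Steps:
O = 50110 (O = 5 + 50105 = 50110)
(12902 + O)*(36251 + 49117) = (12902 + 50110)*(36251 + 49117) = 63012*85368 = 5379208416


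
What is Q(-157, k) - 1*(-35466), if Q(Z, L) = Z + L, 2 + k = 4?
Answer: 35311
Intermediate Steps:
k = 2 (k = -2 + 4 = 2)
Q(Z, L) = L + Z
Q(-157, k) - 1*(-35466) = (2 - 157) - 1*(-35466) = -155 + 35466 = 35311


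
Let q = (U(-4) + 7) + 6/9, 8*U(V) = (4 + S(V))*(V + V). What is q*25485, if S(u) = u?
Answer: 195385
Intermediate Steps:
U(V) = V*(4 + V)/4 (U(V) = ((4 + V)*(V + V))/8 = ((4 + V)*(2*V))/8 = (2*V*(4 + V))/8 = V*(4 + V)/4)
q = 23/3 (q = ((¼)*(-4)*(4 - 4) + 7) + 6/9 = ((¼)*(-4)*0 + 7) + 6*(⅑) = (0 + 7) + ⅔ = 7 + ⅔ = 23/3 ≈ 7.6667)
q*25485 = (23/3)*25485 = 195385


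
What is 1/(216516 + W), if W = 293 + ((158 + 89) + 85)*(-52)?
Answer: 1/199545 ≈ 5.0114e-6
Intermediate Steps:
W = -16971 (W = 293 + (247 + 85)*(-52) = 293 + 332*(-52) = 293 - 17264 = -16971)
1/(216516 + W) = 1/(216516 - 16971) = 1/199545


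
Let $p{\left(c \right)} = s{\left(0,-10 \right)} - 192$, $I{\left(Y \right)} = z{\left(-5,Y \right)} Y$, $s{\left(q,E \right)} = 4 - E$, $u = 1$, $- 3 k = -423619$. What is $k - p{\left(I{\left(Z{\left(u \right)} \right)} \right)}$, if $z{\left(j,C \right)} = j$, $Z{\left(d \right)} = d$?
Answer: $\frac{424153}{3} \approx 1.4138 \cdot 10^{5}$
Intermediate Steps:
$k = \frac{423619}{3}$ ($k = \left(- \frac{1}{3}\right) \left(-423619\right) = \frac{423619}{3} \approx 1.4121 \cdot 10^{5}$)
$I{\left(Y \right)} = - 5 Y$
$p{\left(c \right)} = -178$ ($p{\left(c \right)} = \left(4 - -10\right) - 192 = \left(4 + 10\right) - 192 = 14 - 192 = -178$)
$k - p{\left(I{\left(Z{\left(u \right)} \right)} \right)} = \frac{423619}{3} - -178 = \frac{423619}{3} + 178 = \frac{424153}{3}$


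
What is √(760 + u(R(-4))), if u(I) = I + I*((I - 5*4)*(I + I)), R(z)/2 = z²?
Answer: 2*√6342 ≈ 159.27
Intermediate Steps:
R(z) = 2*z²
u(I) = I + 2*I²*(-20 + I) (u(I) = I + I*((I - 20)*(2*I)) = I + I*((-20 + I)*(2*I)) = I + I*(2*I*(-20 + I)) = I + 2*I²*(-20 + I))
√(760 + u(R(-4))) = √(760 + (2*(-4)²)*(1 - 80*(-4)² + 2*(2*(-4)²)²)) = √(760 + (2*16)*(1 - 80*16 + 2*(2*16)²)) = √(760 + 32*(1 - 40*32 + 2*32²)) = √(760 + 32*(1 - 1280 + 2*1024)) = √(760 + 32*(1 - 1280 + 2048)) = √(760 + 32*769) = √(760 + 24608) = √25368 = 2*√6342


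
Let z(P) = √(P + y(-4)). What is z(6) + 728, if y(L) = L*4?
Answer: 728 + I*√10 ≈ 728.0 + 3.1623*I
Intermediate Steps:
y(L) = 4*L
z(P) = √(-16 + P) (z(P) = √(P + 4*(-4)) = √(P - 16) = √(-16 + P))
z(6) + 728 = √(-16 + 6) + 728 = √(-10) + 728 = I*√10 + 728 = 728 + I*√10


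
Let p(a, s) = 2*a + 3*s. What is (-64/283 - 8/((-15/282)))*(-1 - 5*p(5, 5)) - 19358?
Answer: -54166066/1415 ≈ -38280.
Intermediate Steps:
(-64/283 - 8/((-15/282)))*(-1 - 5*p(5, 5)) - 19358 = (-64/283 - 8/((-15/282)))*(-1 - 5*(2*5 + 3*5)) - 19358 = (-64*1/283 - 8/((-15*1/282)))*(-1 - 5*(10 + 15)) - 19358 = (-64/283 - 8/(-5/94))*(-1 - 5*25) - 19358 = (-64/283 - 8*(-94/5))*(-1 - 125) - 19358 = (-64/283 + 752/5)*(-126) - 19358 = (212496/1415)*(-126) - 19358 = -26774496/1415 - 19358 = -54166066/1415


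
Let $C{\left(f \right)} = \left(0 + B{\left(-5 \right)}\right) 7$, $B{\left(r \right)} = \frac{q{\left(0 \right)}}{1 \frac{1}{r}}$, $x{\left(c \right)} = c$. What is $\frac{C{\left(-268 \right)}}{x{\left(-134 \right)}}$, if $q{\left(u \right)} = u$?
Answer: $0$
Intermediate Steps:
$B{\left(r \right)} = 0$ ($B{\left(r \right)} = \frac{0}{1 \frac{1}{r}} = \frac{0}{\frac{1}{r}} = 0 r = 0$)
$C{\left(f \right)} = 0$ ($C{\left(f \right)} = \left(0 + 0\right) 7 = 0 \cdot 7 = 0$)
$\frac{C{\left(-268 \right)}}{x{\left(-134 \right)}} = \frac{0}{-134} = 0 \left(- \frac{1}{134}\right) = 0$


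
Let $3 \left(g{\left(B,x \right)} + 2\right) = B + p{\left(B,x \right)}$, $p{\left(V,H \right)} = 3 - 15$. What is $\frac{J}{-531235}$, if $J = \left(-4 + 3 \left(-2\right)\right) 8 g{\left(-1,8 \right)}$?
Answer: $- \frac{304}{318741} \approx -0.00095375$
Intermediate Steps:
$p{\left(V,H \right)} = -12$ ($p{\left(V,H \right)} = 3 - 15 = -12$)
$g{\left(B,x \right)} = -6 + \frac{B}{3}$ ($g{\left(B,x \right)} = -2 + \frac{B - 12}{3} = -2 + \frac{-12 + B}{3} = -2 + \left(-4 + \frac{B}{3}\right) = -6 + \frac{B}{3}$)
$J = \frac{1520}{3}$ ($J = \left(-4 + 3 \left(-2\right)\right) 8 \left(-6 + \frac{1}{3} \left(-1\right)\right) = \left(-4 - 6\right) 8 \left(-6 - \frac{1}{3}\right) = \left(-10\right) 8 \left(- \frac{19}{3}\right) = \left(-80\right) \left(- \frac{19}{3}\right) = \frac{1520}{3} \approx 506.67$)
$\frac{J}{-531235} = \frac{1520}{3 \left(-531235\right)} = \frac{1520}{3} \left(- \frac{1}{531235}\right) = - \frac{304}{318741}$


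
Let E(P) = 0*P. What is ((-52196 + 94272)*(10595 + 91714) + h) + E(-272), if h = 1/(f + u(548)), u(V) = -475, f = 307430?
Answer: 1321365605681221/306955 ≈ 4.3048e+9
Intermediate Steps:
E(P) = 0
h = 1/306955 (h = 1/(307430 - 475) = 1/306955 ≈ 3.2578e-6)
((-52196 + 94272)*(10595 + 91714) + h) + E(-272) = ((-52196 + 94272)*(10595 + 91714) + 1/306955) + 0 = (42076*102309 + 1/306955) + 0 = (4304753484 + 1/306955) + 0 = 1321365605681221/306955 + 0 = 1321365605681221/306955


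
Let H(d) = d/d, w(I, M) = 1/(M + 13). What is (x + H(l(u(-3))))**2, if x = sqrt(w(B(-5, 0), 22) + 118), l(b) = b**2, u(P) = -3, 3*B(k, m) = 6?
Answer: 4166/35 + 18*sqrt(1785)/35 ≈ 140.76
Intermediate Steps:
B(k, m) = 2 (B(k, m) = (1/3)*6 = 2)
w(I, M) = 1/(13 + M)
x = 9*sqrt(1785)/35 (x = sqrt(1/(13 + 22) + 118) = sqrt(1/35 + 118) = sqrt(4131/35) = 9*sqrt(1785)/35 ≈ 10.864)
H(d) = 1
(x + H(l(u(-3))))**2 = (9*sqrt(1785)/35 + 1)**2 = (1 + 9*sqrt(1785)/35)**2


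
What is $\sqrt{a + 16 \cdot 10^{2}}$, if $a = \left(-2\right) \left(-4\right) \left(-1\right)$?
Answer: $2 \sqrt{398} \approx 39.9$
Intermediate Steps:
$a = -8$ ($a = 8 \left(-1\right) = -8$)
$\sqrt{a + 16 \cdot 10^{2}} = \sqrt{-8 + 16 \cdot 10^{2}} = \sqrt{-8 + 16 \cdot 100} = \sqrt{-8 + 1600} = \sqrt{1592} = 2 \sqrt{398}$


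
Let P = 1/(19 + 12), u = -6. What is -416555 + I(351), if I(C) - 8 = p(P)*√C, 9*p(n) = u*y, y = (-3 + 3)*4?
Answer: -416547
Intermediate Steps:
y = 0 (y = 0*4 = 0)
P = 1/31 ≈ 0.032258
p(n) = 0 (p(n) = (-6*0)/9 = (⅑)*0 = 0)
I(C) = 8 (I(C) = 8 + 0*√C = 8 + 0 = 8)
-416555 + I(351) = -416555 + 8 = -416547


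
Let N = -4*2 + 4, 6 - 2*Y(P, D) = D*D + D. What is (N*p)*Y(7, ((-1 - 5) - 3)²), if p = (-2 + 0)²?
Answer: 53088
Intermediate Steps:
Y(P, D) = 3 - D/2 - D²/2 (Y(P, D) = 3 - (D*D + D)/2 = 3 - (D² + D)/2 = 3 - (D + D²)/2 = 3 + (-D/2 - D²/2) = 3 - D/2 - D²/2)
p = 4 (p = (-2)² = 4)
N = -4 (N = -8 + 4 = -4)
(N*p)*Y(7, ((-1 - 5) - 3)²) = (-4*4)*(3 - ((-1 - 5) - 3)²/2 - ((-1 - 5) - 3)⁴/2) = -16*(3 - (-6 - 3)²/2 - (-6 - 3)⁴/2) = -16*(3 - ½*(-9)² - ((-9)²)²/2) = -16*(3 - ½*81 - ½*81²) = -16*(3 - 81/2 - ½*6561) = -16*(3 - 81/2 - 6561/2) = -16*(-3318) = 53088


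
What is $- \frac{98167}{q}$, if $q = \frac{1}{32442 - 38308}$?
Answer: $575847622$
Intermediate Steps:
$q = - \frac{1}{5866}$ ($q = \frac{1}{-5866} = - \frac{1}{5866} \approx -0.00017047$)
$- \frac{98167}{q} = - \frac{98167}{- \frac{1}{5866}} = \left(-98167\right) \left(-5866\right) = 575847622$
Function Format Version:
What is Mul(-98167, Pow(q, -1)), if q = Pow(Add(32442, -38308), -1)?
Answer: 575847622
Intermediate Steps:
q = Rational(-1, 5866) (q = Pow(-5866, -1) = Rational(-1, 5866) ≈ -0.00017047)
Mul(-98167, Pow(q, -1)) = Mul(-98167, Pow(Rational(-1, 5866), -1)) = Mul(-98167, -5866) = 575847622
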